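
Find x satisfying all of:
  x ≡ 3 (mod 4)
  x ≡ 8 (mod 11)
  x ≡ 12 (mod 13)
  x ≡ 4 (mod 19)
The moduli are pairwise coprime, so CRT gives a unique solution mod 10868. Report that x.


Product of moduli M = 4 · 11 · 13 · 19 = 10868.
Merge one congruence at a time:
  Start: x ≡ 3 (mod 4).
  Combine with x ≡ 8 (mod 11); new modulus lcm = 44.
    Write x = 3 + 4·t and substitute into x ≡ 8 (mod 11): 4·t ≡ 8 − 3 = 5 (mod 11).
    The inverse of 4 mod 11 is 3 (since 4·3 = 12 = 1·11 + 1), so t ≡ 3·5 = 15 ≡ 4 (mod 11).
    Then x = 3 + 4·4 = 19, valid modulo lcm(4, 11) = 44: x ≡ 19 (mod 44).
  Combine with x ≡ 12 (mod 13); new modulus lcm = 572.
    Write x = 19 + 44·t and substitute into x ≡ 12 (mod 13): 44·t ≡ 12 − 19 = -7 (mod 13).
    Reduce coefficients mod 13: 5·t ≡ 6 (mod 13).
    The inverse of 5 mod 13 is 8 (since 5·8 = 40 = 3·13 + 1), so t ≡ 8·6 = 48 ≡ 9 (mod 13).
    Then x = 19 + 44·9 = 415, valid modulo lcm(44, 13) = 572: x ≡ 415 (mod 572).
  Combine with x ≡ 4 (mod 19); new modulus lcm = 10868.
    Write x = 415 + 572·t and substitute into x ≡ 4 (mod 19): 572·t ≡ 4 − 415 = -411 (mod 19).
    Reduce coefficients mod 19: 2·t ≡ 7 (mod 19).
    The inverse of 2 mod 19 is 10 (since 2·10 = 20 = 1·19 + 1), so t ≡ 10·7 = 70 ≡ 13 (mod 19).
    Then x = 415 + 572·13 = 7851, valid modulo lcm(572, 19) = 10868: x ≡ 7851 (mod 10868).
Verify against each original: 7851 mod 4 = 3, 7851 mod 11 = 8, 7851 mod 13 = 12, 7851 mod 19 = 4.

x ≡ 7851 (mod 10868).


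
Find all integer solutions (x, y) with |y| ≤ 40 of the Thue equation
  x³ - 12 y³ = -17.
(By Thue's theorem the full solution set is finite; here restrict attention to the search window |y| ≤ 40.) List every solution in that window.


The equation is x³ - 12y³ = -17. For fixed y, x³ = 12·y³ − 17, so a solution requires the RHS to be a perfect cube.
Strategy: iterate y from -40 to 40, compute RHS = 12·y³ − 17, and check whether it is a (positive or negative) perfect cube.
Check small values of y:
  y = 0: RHS = -17 is not a perfect cube.
  y = 1: RHS = -5 is not a perfect cube.
  y = -1: RHS = -29 is not a perfect cube.
  y = 2: RHS = 79 is not a perfect cube.
  y = -2: RHS = -113 is not a perfect cube.
  y = 3: RHS = 307 is not a perfect cube.
  y = -3: RHS = -341 is not a perfect cube.
Continuing the search up to |y| = 40 finds no solutions either.
No (x, y) in the scanned range satisfies the equation.

No integer solutions with |y| ≤ 40.


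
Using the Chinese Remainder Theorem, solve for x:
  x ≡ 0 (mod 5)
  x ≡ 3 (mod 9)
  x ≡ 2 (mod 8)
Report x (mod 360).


Moduli 5, 9, 8 are pairwise coprime; by CRT there is a unique solution modulo M = 5 · 9 · 8 = 360.
Solve pairwise, accumulating the modulus:
  Start with x ≡ 0 (mod 5).
  Combine with x ≡ 3 (mod 9): since gcd(5, 9) = 1, we get a unique residue mod 45.
    Write x = 0 + 5·t and substitute into x ≡ 3 (mod 9): 5·t ≡ 3 − 0 = 3 (mod 9).
    The inverse of 5 mod 9 is 2 (since 5·2 = 10 = 1·9 + 1), so t ≡ 2·3 = 6 ≡ 6 (mod 9).
    Then x = 0 + 5·6 = 30, valid modulo lcm(5, 9) = 45: x ≡ 30 (mod 45).
  Combine with x ≡ 2 (mod 8): since gcd(45, 8) = 1, we get a unique residue mod 360.
    Write x = 30 + 45·t and substitute into x ≡ 2 (mod 8): 45·t ≡ 2 − 30 = -28 (mod 8).
    Reduce coefficients mod 8: 5·t ≡ 4 (mod 8).
    The inverse of 5 mod 8 is 5 (since 5·5 = 25 = 3·8 + 1), so t ≡ 5·4 = 20 ≡ 4 (mod 8).
    Then x = 30 + 45·4 = 210, valid modulo lcm(45, 8) = 360: x ≡ 210 (mod 360).
Verify: 210 mod 5 = 0 ✓, 210 mod 9 = 3 ✓, 210 mod 8 = 2 ✓.

x ≡ 210 (mod 360).


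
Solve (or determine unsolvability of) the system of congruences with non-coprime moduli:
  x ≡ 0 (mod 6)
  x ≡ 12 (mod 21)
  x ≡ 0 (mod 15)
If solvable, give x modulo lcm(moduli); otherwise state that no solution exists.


Moduli 6, 21, 15 are not pairwise coprime, so CRT works modulo lcm(m_i) when all pairwise compatibility conditions hold.
Pairwise compatibility: gcd(m_i, m_j) must divide a_i - a_j for every pair.
Merge one congruence at a time:
  Start: x ≡ 0 (mod 6).
  Combine with x ≡ 12 (mod 21): gcd(6, 21) = 3; 12 - 0 = 12, which IS divisible by 3, so compatible.
    Write x = 0 + 6·t and substitute into x ≡ 12 (mod 21): 6·t ≡ 12 − 0 = 12 (mod 21).
    Divide the congruence (and modulus) by g = 3: 2·t ≡ 4 (mod 7).
    The inverse of 2 mod 7 is 4 (since 2·4 = 8 = 1·7 + 1), so t ≡ 4·4 = 16 ≡ 2 (mod 7).
    Then x = 0 + 6·2 = 12, valid modulo lcm(6, 21) = 42: x ≡ 12 (mod 42).
  Combine with x ≡ 0 (mod 15): gcd(42, 15) = 3; 0 - 12 = -12, which IS divisible by 3, so compatible.
    Write x = 12 + 42·t and substitute into x ≡ 0 (mod 15): 42·t ≡ 0 − 12 = -12 (mod 15).
    Divide the congruence (and modulus) by g = 3: 14·t ≡ -4 (mod 5).
    Reduce coefficients mod 5: 4·t ≡ 1 (mod 5).
    The inverse of 4 mod 5 is 4 (since 4·4 = 16 = 3·5 + 1), so t ≡ 4·1 = 4 ≡ 4 (mod 5).
    Then x = 12 + 42·4 = 180, valid modulo lcm(42, 15) = 210: x ≡ 180 (mod 210).
Verify: 180 mod 6 = 0, 180 mod 21 = 12, 180 mod 15 = 0.

x ≡ 180 (mod 210).


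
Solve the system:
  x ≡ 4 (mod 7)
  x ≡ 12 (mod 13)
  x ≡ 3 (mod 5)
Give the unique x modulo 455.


Moduli 7, 13, 5 are pairwise coprime; by CRT there is a unique solution modulo M = 7 · 13 · 5 = 455.
Solve pairwise, accumulating the modulus:
  Start with x ≡ 4 (mod 7).
  Combine with x ≡ 12 (mod 13): since gcd(7, 13) = 1, we get a unique residue mod 91.
    Write x = 4 + 7·t and substitute into x ≡ 12 (mod 13): 7·t ≡ 12 − 4 = 8 (mod 13).
    The inverse of 7 mod 13 is 2 (since 7·2 = 14 = 1·13 + 1), so t ≡ 2·8 = 16 ≡ 3 (mod 13).
    Then x = 4 + 7·3 = 25, valid modulo lcm(7, 13) = 91: x ≡ 25 (mod 91).
  Combine with x ≡ 3 (mod 5): since gcd(91, 5) = 1, we get a unique residue mod 455.
    Write x = 25 + 91·t and substitute into x ≡ 3 (mod 5): 91·t ≡ 3 − 25 = -22 (mod 5).
    Reduce coefficients mod 5: 1·t ≡ 3 (mod 5).
    So t ≡ 3 (mod 5).
    Then x = 25 + 91·3 = 298, valid modulo lcm(91, 5) = 455: x ≡ 298 (mod 455).
Verify: 298 mod 7 = 4 ✓, 298 mod 13 = 12 ✓, 298 mod 5 = 3 ✓.

x ≡ 298 (mod 455).


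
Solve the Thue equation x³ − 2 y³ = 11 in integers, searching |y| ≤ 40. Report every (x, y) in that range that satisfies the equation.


The equation is x³ - 2y³ = 11. For fixed y, x³ = 2·y³ + 11, so a solution requires the RHS to be a perfect cube.
Strategy: iterate y from -40 to 40, compute RHS = 2·y³ + 11, and check whether it is a (positive or negative) perfect cube.
Check small values of y:
  y = 0: RHS = 11 is not a perfect cube.
  y = 1: RHS = 13 is not a perfect cube.
  y = -1: RHS = 9 is not a perfect cube.
  y = 2: RHS = 27 = (3)³ ⇒ x = 3 works.
  y = -2: RHS = -5 is not a perfect cube.
  y = 3: RHS = 65 is not a perfect cube.
  y = -3: RHS = -43 is not a perfect cube.
Continuing the search up to |y| = 40 finds no further solutions beyond those listed.
Collected solutions: (3, 2).

Solutions (with |y| ≤ 40): (3, 2).


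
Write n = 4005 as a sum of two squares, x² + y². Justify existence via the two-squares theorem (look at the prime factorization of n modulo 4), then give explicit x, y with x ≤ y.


Step 1: Factor n = 4005 = 3^2 · 5 · 89.
Step 2: Check the mod-4 condition on each prime factor: 3 ≡ 3 (mod 4), exponent 2 (must be even); 5 ≡ 1 (mod 4), exponent 1; 89 ≡ 1 (mod 4), exponent 1.
All primes ≡ 3 (mod 4) appear to even exponent (or don't appear), so by the two-squares theorem n IS expressible as a sum of two squares.
Step 3: Build a representation. Group n = k² · m with k = 3 and m = 5 · 89 = 445 (a product of primes ≡ 1 (mod 4)); a representation of m scales to one of n via (k·x)² + (k·y)² = k²(x² + y²). Each prime p ≡ 1 (mod 4) is itself a sum of two squares; find a² by testing p − a² for a perfect square:
  5: 5 − 1² = 4 = 2² ⇒ 5 = 1² + 2².
  89: 89 − 1² = 88, 89 − 2² = 85, 89 − 3² = 80, 89 − 4² = 73, 89 − 5² = 64 = 8² ⇒ 89 = 5² + 8².
  Combine using the Brahmagupta–Fibonacci identity (a² + b²)(c² + d²) = (ac − bd)² + (ad + bc)² = (ac + bd)² + (ad − bc)²:
  5 · 89 = 445: from (1² + 2²)(5² + 8²), take (1·5 − 2·8, 1·8 + 2·5) = (5 − 16, 8 + 10) = (-11, 18); dropping signs (only squares matter) gives (11, 18); check 11² + 18² = 121 + 324 = 445 ✓.
  Scale by k = 3: (3·11, 3·18) = (33, 54).
Step 4: Order so x ≤ y and verify: 33² + 54² = 1089 + 2916 = 4005 = n. ✓

n = 4005 = 33² + 54² (one valid representation with x ≤ y).


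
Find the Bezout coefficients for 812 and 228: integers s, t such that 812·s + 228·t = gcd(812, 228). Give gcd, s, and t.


Euclidean algorithm on (812, 228) — divide until remainder is 0:
  812 = 3 · 228 + 128
  228 = 1 · 128 + 100
  128 = 1 · 100 + 28
  100 = 3 · 28 + 16
  28 = 1 · 16 + 12
  16 = 1 · 12 + 4
  12 = 3 · 4 + 0
gcd(812, 228) = 4.
Track Bezout coefficients alongside the remainders: start with r₀ = 812 = a·1 + b·0 (s = 1, t = 0) and r₁ = 228 = a·0 + b·1 (s = 0, t = 1); each new remainder r_{k+1} = r_{k-1} − q_k·r_k inherits s_{k+1} = s_{k-1} − q_k·s_k, t_{k+1} = t_{k-1} − q_k·t_k, so r_k = a·s_k + b·t_k at every step:
  q = 3: r = 128, s = 1 − 3·0 = 1, t = 0 − 3·1 = -3  (check: 812·1 + 228·(-3) = 128)
  q = 1: r = 100, s = 0 − 1·1 = -1, t = 1 − 1·(-3) = 4  (check: 812·(-1) + 228·4 = 100)
  q = 1: r = 28, s = 1 − 1·(-1) = 2, t = -3 − 1·4 = -7  (check: 812·2 + 228·(-7) = 28)
  q = 3: r = 16, s = -1 − 3·2 = -7, t = 4 − 3·(-7) = 25  (check: 812·(-7) + 228·25 = 16)
  q = 1: r = 12, s = 2 − 1·(-7) = 9, t = -7 − 1·25 = -32  (check: 812·9 + 228·(-32) = 12)
  q = 1: r = 4, s = -7 − 1·9 = -16, t = 25 − 1·(-32) = 57  (check: 812·(-16) + 228·57 = 4)
The row with r = 4 (the gcd) gives the Bezout coefficients s = -16, t = 57.
Result: 812 · (-16) + 228 · (57) = 4.

gcd(812, 228) = 4; s = -16, t = 57 (check: 812·(-16) + 228·57 = 4).


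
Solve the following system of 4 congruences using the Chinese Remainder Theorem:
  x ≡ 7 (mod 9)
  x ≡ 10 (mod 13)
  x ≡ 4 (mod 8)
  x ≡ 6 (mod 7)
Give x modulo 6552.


Product of moduli M = 9 · 13 · 8 · 7 = 6552.
Merge one congruence at a time:
  Start: x ≡ 7 (mod 9).
  Combine with x ≡ 10 (mod 13); new modulus lcm = 117.
    Write x = 7 + 9·t and substitute into x ≡ 10 (mod 13): 9·t ≡ 10 − 7 = 3 (mod 13).
    The inverse of 9 mod 13 is 3 (since 9·3 = 27 = 2·13 + 1), so t ≡ 3·3 = 9 ≡ 9 (mod 13).
    Then x = 7 + 9·9 = 88, valid modulo lcm(9, 13) = 117: x ≡ 88 (mod 117).
  Combine with x ≡ 4 (mod 8); new modulus lcm = 936.
    Write x = 88 + 117·t and substitute into x ≡ 4 (mod 8): 117·t ≡ 4 − 88 = -84 (mod 8).
    Reduce coefficients mod 8: 5·t ≡ 4 (mod 8).
    The inverse of 5 mod 8 is 5 (since 5·5 = 25 = 3·8 + 1), so t ≡ 5·4 = 20 ≡ 4 (mod 8).
    Then x = 88 + 117·4 = 556, valid modulo lcm(117, 8) = 936: x ≡ 556 (mod 936).
  Combine with x ≡ 6 (mod 7); new modulus lcm = 6552.
    Write x = 556 + 936·t and substitute into x ≡ 6 (mod 7): 936·t ≡ 6 − 556 = -550 (mod 7).
    Reduce coefficients mod 7: 5·t ≡ 3 (mod 7).
    The inverse of 5 mod 7 is 3 (since 5·3 = 15 = 2·7 + 1), so t ≡ 3·3 = 9 ≡ 2 (mod 7).
    Then x = 556 + 936·2 = 2428, valid modulo lcm(936, 7) = 6552: x ≡ 2428 (mod 6552).
Verify against each original: 2428 mod 9 = 7, 2428 mod 13 = 10, 2428 mod 8 = 4, 2428 mod 7 = 6.

x ≡ 2428 (mod 6552).


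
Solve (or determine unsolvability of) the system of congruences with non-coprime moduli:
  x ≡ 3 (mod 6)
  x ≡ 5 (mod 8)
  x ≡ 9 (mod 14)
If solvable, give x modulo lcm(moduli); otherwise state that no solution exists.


Moduli 6, 8, 14 are not pairwise coprime, so CRT works modulo lcm(m_i) when all pairwise compatibility conditions hold.
Pairwise compatibility: gcd(m_i, m_j) must divide a_i - a_j for every pair.
Merge one congruence at a time:
  Start: x ≡ 3 (mod 6).
  Combine with x ≡ 5 (mod 8): gcd(6, 8) = 2; 5 - 3 = 2, which IS divisible by 2, so compatible.
    Write x = 3 + 6·t and substitute into x ≡ 5 (mod 8): 6·t ≡ 5 − 3 = 2 (mod 8).
    Divide the congruence (and modulus) by g = 2: 3·t ≡ 1 (mod 4).
    The inverse of 3 mod 4 is 3 (since 3·3 = 9 = 2·4 + 1), so t ≡ 3·1 = 3 ≡ 3 (mod 4).
    Then x = 3 + 6·3 = 21, valid modulo lcm(6, 8) = 24: x ≡ 21 (mod 24).
  Combine with x ≡ 9 (mod 14): gcd(24, 14) = 2; 9 - 21 = -12, which IS divisible by 2, so compatible.
    Write x = 21 + 24·t and substitute into x ≡ 9 (mod 14): 24·t ≡ 9 − 21 = -12 (mod 14).
    Divide the congruence (and modulus) by g = 2: 12·t ≡ -6 (mod 7).
    Reduce coefficients mod 7: 5·t ≡ 1 (mod 7).
    The inverse of 5 mod 7 is 3 (since 5·3 = 15 = 2·7 + 1), so t ≡ 3·1 = 3 ≡ 3 (mod 7).
    Then x = 21 + 24·3 = 93, valid modulo lcm(24, 14) = 168: x ≡ 93 (mod 168).
Verify: 93 mod 6 = 3, 93 mod 8 = 5, 93 mod 14 = 9.

x ≡ 93 (mod 168).


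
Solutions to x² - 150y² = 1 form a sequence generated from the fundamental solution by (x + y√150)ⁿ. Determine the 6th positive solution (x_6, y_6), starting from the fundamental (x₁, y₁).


Step 1: Find the fundamental solution (x₁, y₁) of x² - 150y² = 1.
  Expand √150 as a continued fraction. a₀ = ⌊√150⌋ = 12; iterate m_{k+1} = d_k·a_k − m_k, d_{k+1} = (150 − m_{k+1}²)/d_k, a_{k+1} = ⌊(a₀ + m_{k+1})/d_{k+1}⌋ (starting m₀ = 0, d₀ = 1), with convergents p_k = a_k·p_{k-1} + p_{k-2}, q_k = a_k·q_{k-1} + q_{k-2} (p₋₁ = 1, q₋₁ = 0):
  k = 0: a₀ = 12; p₀/q₀ = 12/1; p₀² − 150·q₀² = 144 − 150 = -6.
  k = 1: m = 12, d = 6, a = ⌊(12 + 12)/6⌋ = 4; p/q = (4·12 + 1)/(4·1 + 0) = 49/4; p² − 150·q² = 2401 − 2400 = 1.
  The first convergent with p² − 150·q² = 1 gives the fundamental solution (x₁, y₁) = (49, 4).
Step 2: Apply the recurrence (x_{n+1}, y_{n+1}) = (x₁x_n + 150y₁y_n, x₁y_n + y₁x_n) repeatedly.
  From (x_1, y_1) = (49, 4): x_2 = 49·49 + 150·4·4 = 4801; y_2 = 49·4 + 4·49 = 392.
  From (x_2, y_2) = (4801, 392): x_3 = 49·4801 + 150·4·392 = 470449; y_3 = 49·392 + 4·4801 = 38412.
  From (x_3, y_3) = (470449, 38412): x_4 = 49·470449 + 150·4·38412 = 46099201; y_4 = 49·38412 + 4·470449 = 3763984.
  From (x_4, y_4) = (46099201, 3763984): x_5 = 49·46099201 + 150·4·3763984 = 4517251249; y_5 = 49·3763984 + 4·46099201 = 368832020.
  From (x_5, y_5) = (4517251249, 368832020): x_6 = 49·4517251249 + 150·4·368832020 = 442644523201; y_6 = 49·368832020 + 4·4517251249 = 36141773976.
Step 3: Verify x_6² - 150·y_6² = 195934173919840627286401 - 195934173919840627286400 = 1 (should be 1). ✓

(x_1, y_1) = (49, 4); (x_6, y_6) = (442644523201, 36141773976).


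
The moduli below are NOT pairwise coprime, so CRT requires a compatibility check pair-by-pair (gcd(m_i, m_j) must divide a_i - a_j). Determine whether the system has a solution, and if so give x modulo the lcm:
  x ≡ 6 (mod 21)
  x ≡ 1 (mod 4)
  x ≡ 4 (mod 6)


Moduli 21, 4, 6 are not pairwise coprime, so CRT works modulo lcm(m_i) when all pairwise compatibility conditions hold.
Pairwise compatibility: gcd(m_i, m_j) must divide a_i - a_j for every pair.
Merge one congruence at a time:
  Start: x ≡ 6 (mod 21).
  Combine with x ≡ 1 (mod 4): gcd(21, 4) = 1; 1 - 6 = -5, which IS divisible by 1, so compatible.
    Write x = 6 + 21·t and substitute into x ≡ 1 (mod 4): 21·t ≡ 1 − 6 = -5 (mod 4).
    Reduce coefficients mod 4: 1·t ≡ 3 (mod 4).
    So t ≡ 3 (mod 4).
    Then x = 6 + 21·3 = 69, valid modulo lcm(21, 4) = 84: x ≡ 69 (mod 84).
  Combine with x ≡ 4 (mod 6): gcd(84, 6) = 6, and 4 - 69 = -65 is NOT divisible by 6.
    ⇒ system is inconsistent (no integer solution).

No solution (the system is inconsistent).


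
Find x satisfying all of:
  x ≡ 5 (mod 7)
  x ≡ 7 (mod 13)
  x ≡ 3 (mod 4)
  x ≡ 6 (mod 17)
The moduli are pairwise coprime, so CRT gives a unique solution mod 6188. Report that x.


Product of moduli M = 7 · 13 · 4 · 17 = 6188.
Merge one congruence at a time:
  Start: x ≡ 5 (mod 7).
  Combine with x ≡ 7 (mod 13); new modulus lcm = 91.
    Write x = 5 + 7·t and substitute into x ≡ 7 (mod 13): 7·t ≡ 7 − 5 = 2 (mod 13).
    The inverse of 7 mod 13 is 2 (since 7·2 = 14 = 1·13 + 1), so t ≡ 2·2 = 4 ≡ 4 (mod 13).
    Then x = 5 + 7·4 = 33, valid modulo lcm(7, 13) = 91: x ≡ 33 (mod 91).
  Combine with x ≡ 3 (mod 4); new modulus lcm = 364.
    Write x = 33 + 91·t and substitute into x ≡ 3 (mod 4): 91·t ≡ 3 − 33 = -30 (mod 4).
    Reduce coefficients mod 4: 3·t ≡ 2 (mod 4).
    The inverse of 3 mod 4 is 3 (since 3·3 = 9 = 2·4 + 1), so t ≡ 3·2 = 6 ≡ 2 (mod 4).
    Then x = 33 + 91·2 = 215, valid modulo lcm(91, 4) = 364: x ≡ 215 (mod 364).
  Combine with x ≡ 6 (mod 17); new modulus lcm = 6188.
    Write x = 215 + 364·t and substitute into x ≡ 6 (mod 17): 364·t ≡ 6 − 215 = -209 (mod 17).
    Reduce coefficients mod 17: 7·t ≡ 12 (mod 17).
    The inverse of 7 mod 17 is 5 (since 7·5 = 35 = 2·17 + 1), so t ≡ 5·12 = 60 ≡ 9 (mod 17).
    Then x = 215 + 364·9 = 3491, valid modulo lcm(364, 17) = 6188: x ≡ 3491 (mod 6188).
Verify against each original: 3491 mod 7 = 5, 3491 mod 13 = 7, 3491 mod 4 = 3, 3491 mod 17 = 6.

x ≡ 3491 (mod 6188).


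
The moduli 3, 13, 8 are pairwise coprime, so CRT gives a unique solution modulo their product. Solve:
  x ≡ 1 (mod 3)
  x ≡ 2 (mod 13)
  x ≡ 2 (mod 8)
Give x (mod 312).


Moduli 3, 13, 8 are pairwise coprime; by CRT there is a unique solution modulo M = 3 · 13 · 8 = 312.
Solve pairwise, accumulating the modulus:
  Start with x ≡ 1 (mod 3).
  Combine with x ≡ 2 (mod 13): since gcd(3, 13) = 1, we get a unique residue mod 39.
    Write x = 1 + 3·t and substitute into x ≡ 2 (mod 13): 3·t ≡ 2 − 1 = 1 (mod 13).
    The inverse of 3 mod 13 is 9 (since 3·9 = 27 = 2·13 + 1), so t ≡ 9·1 = 9 ≡ 9 (mod 13).
    Then x = 1 + 3·9 = 28, valid modulo lcm(3, 13) = 39: x ≡ 28 (mod 39).
  Combine with x ≡ 2 (mod 8): since gcd(39, 8) = 1, we get a unique residue mod 312.
    Write x = 28 + 39·t and substitute into x ≡ 2 (mod 8): 39·t ≡ 2 − 28 = -26 (mod 8).
    Reduce coefficients mod 8: 7·t ≡ 6 (mod 8).
    The inverse of 7 mod 8 is 7 (since 7·7 = 49 = 6·8 + 1), so t ≡ 7·6 = 42 ≡ 2 (mod 8).
    Then x = 28 + 39·2 = 106, valid modulo lcm(39, 8) = 312: x ≡ 106 (mod 312).
Verify: 106 mod 3 = 1 ✓, 106 mod 13 = 2 ✓, 106 mod 8 = 2 ✓.

x ≡ 106 (mod 312).


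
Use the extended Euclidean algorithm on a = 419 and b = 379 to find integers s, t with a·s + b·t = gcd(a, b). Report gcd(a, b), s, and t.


Euclidean algorithm on (419, 379) — divide until remainder is 0:
  419 = 1 · 379 + 40
  379 = 9 · 40 + 19
  40 = 2 · 19 + 2
  19 = 9 · 2 + 1
  2 = 2 · 1 + 0
gcd(419, 379) = 1.
Track Bezout coefficients alongside the remainders: start with r₀ = 419 = a·1 + b·0 (s = 1, t = 0) and r₁ = 379 = a·0 + b·1 (s = 0, t = 1); each new remainder r_{k+1} = r_{k-1} − q_k·r_k inherits s_{k+1} = s_{k-1} − q_k·s_k, t_{k+1} = t_{k-1} − q_k·t_k, so r_k = a·s_k + b·t_k at every step:
  q = 1: r = 40, s = 1 − 1·0 = 1, t = 0 − 1·1 = -1  (check: 419·1 + 379·(-1) = 40)
  q = 9: r = 19, s = 0 − 9·1 = -9, t = 1 − 9·(-1) = 10  (check: 419·(-9) + 379·10 = 19)
  q = 2: r = 2, s = 1 − 2·(-9) = 19, t = -1 − 2·10 = -21  (check: 419·19 + 379·(-21) = 2)
  q = 9: r = 1, s = -9 − 9·19 = -180, t = 10 − 9·(-21) = 199  (check: 419·(-180) + 379·199 = 1)
The row with r = 1 (the gcd) gives the Bezout coefficients s = -180, t = 199.
Result: 419 · (-180) + 379 · (199) = 1.

gcd(419, 379) = 1; s = -180, t = 199 (check: 419·(-180) + 379·199 = 1).


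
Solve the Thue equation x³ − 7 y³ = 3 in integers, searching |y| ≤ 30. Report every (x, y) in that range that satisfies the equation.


The equation is x³ - 7y³ = 3. For fixed y, x³ = 7·y³ + 3, so a solution requires the RHS to be a perfect cube.
Strategy: iterate y from -30 to 30, compute RHS = 7·y³ + 3, and check whether it is a (positive or negative) perfect cube.
Check small values of y:
  y = 0: RHS = 3 is not a perfect cube.
  y = 1: RHS = 10 is not a perfect cube.
  y = -1: RHS = -4 is not a perfect cube.
  y = 2: RHS = 59 is not a perfect cube.
  y = -2: RHS = -53 is not a perfect cube.
  y = 3: RHS = 192 is not a perfect cube.
  y = -3: RHS = -186 is not a perfect cube.
Continuing the search up to |y| = 30 finds no solutions either.
No (x, y) in the scanned range satisfies the equation.

No integer solutions with |y| ≤ 30.


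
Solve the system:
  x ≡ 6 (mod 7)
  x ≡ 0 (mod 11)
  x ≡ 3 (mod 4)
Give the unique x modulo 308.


Moduli 7, 11, 4 are pairwise coprime; by CRT there is a unique solution modulo M = 7 · 11 · 4 = 308.
Solve pairwise, accumulating the modulus:
  Start with x ≡ 6 (mod 7).
  Combine with x ≡ 0 (mod 11): since gcd(7, 11) = 1, we get a unique residue mod 77.
    Write x = 6 + 7·t and substitute into x ≡ 0 (mod 11): 7·t ≡ 0 − 6 = -6 (mod 11).
    Reduce coefficients mod 11: 7·t ≡ 5 (mod 11).
    The inverse of 7 mod 11 is 8 (since 7·8 = 56 = 5·11 + 1), so t ≡ 8·5 = 40 ≡ 7 (mod 11).
    Then x = 6 + 7·7 = 55, valid modulo lcm(7, 11) = 77: x ≡ 55 (mod 77).
  Combine with x ≡ 3 (mod 4): since gcd(77, 4) = 1, we get a unique residue mod 308.
    Write x = 55 + 77·t and substitute into x ≡ 3 (mod 4): 77·t ≡ 3 − 55 = -52 (mod 4).
    Reduce coefficients mod 4: 1·t ≡ 0 (mod 4).
    So t ≡ 0 (mod 4).
    Then x = 55 + 77·0 = 55, valid modulo lcm(77, 4) = 308: x ≡ 55 (mod 308).
Verify: 55 mod 7 = 6 ✓, 55 mod 11 = 0 ✓, 55 mod 4 = 3 ✓.

x ≡ 55 (mod 308).


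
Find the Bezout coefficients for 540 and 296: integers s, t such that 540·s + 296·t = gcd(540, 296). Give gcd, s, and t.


Euclidean algorithm on (540, 296) — divide until remainder is 0:
  540 = 1 · 296 + 244
  296 = 1 · 244 + 52
  244 = 4 · 52 + 36
  52 = 1 · 36 + 16
  36 = 2 · 16 + 4
  16 = 4 · 4 + 0
gcd(540, 296) = 4.
Track Bezout coefficients alongside the remainders: start with r₀ = 540 = a·1 + b·0 (s = 1, t = 0) and r₁ = 296 = a·0 + b·1 (s = 0, t = 1); each new remainder r_{k+1} = r_{k-1} − q_k·r_k inherits s_{k+1} = s_{k-1} − q_k·s_k, t_{k+1} = t_{k-1} − q_k·t_k, so r_k = a·s_k + b·t_k at every step:
  q = 1: r = 244, s = 1 − 1·0 = 1, t = 0 − 1·1 = -1  (check: 540·1 + 296·(-1) = 244)
  q = 1: r = 52, s = 0 − 1·1 = -1, t = 1 − 1·(-1) = 2  (check: 540·(-1) + 296·2 = 52)
  q = 4: r = 36, s = 1 − 4·(-1) = 5, t = -1 − 4·2 = -9  (check: 540·5 + 296·(-9) = 36)
  q = 1: r = 16, s = -1 − 1·5 = -6, t = 2 − 1·(-9) = 11  (check: 540·(-6) + 296·11 = 16)
  q = 2: r = 4, s = 5 − 2·(-6) = 17, t = -9 − 2·11 = -31  (check: 540·17 + 296·(-31) = 4)
The row with r = 4 (the gcd) gives the Bezout coefficients s = 17, t = -31.
Result: 540 · (17) + 296 · (-31) = 4.

gcd(540, 296) = 4; s = 17, t = -31 (check: 540·17 + 296·(-31) = 4).


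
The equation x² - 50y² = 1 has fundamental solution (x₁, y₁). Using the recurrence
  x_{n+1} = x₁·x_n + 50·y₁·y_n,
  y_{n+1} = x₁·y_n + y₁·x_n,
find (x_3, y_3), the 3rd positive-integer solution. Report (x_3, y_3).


Step 1: Find the fundamental solution (x₁, y₁) of x² - 50y² = 1.
  Expand √50 as a continued fraction. a₀ = ⌊√50⌋ = 7; iterate m_{k+1} = d_k·a_k − m_k, d_{k+1} = (50 − m_{k+1}²)/d_k, a_{k+1} = ⌊(a₀ + m_{k+1})/d_{k+1}⌋ (starting m₀ = 0, d₀ = 1), with convergents p_k = a_k·p_{k-1} + p_{k-2}, q_k = a_k·q_{k-1} + q_{k-2} (p₋₁ = 1, q₋₁ = 0):
  k = 0: a₀ = 7; p₀/q₀ = 7/1; p₀² − 50·q₀² = 49 − 50 = -1.
  k = 1: m = 7, d = 1, a = ⌊(7 + 7)/1⌋ = 14; p/q = (14·7 + 1)/(14·1 + 0) = 99/14; p² − 50·q² = 9801 − 9800 = 1.
  The first convergent with p² − 50·q² = 1 gives the fundamental solution (x₁, y₁) = (99, 14).
Step 2: Apply the recurrence (x_{n+1}, y_{n+1}) = (x₁x_n + 50y₁y_n, x₁y_n + y₁x_n) repeatedly.
  From (x_1, y_1) = (99, 14): x_2 = 99·99 + 50·14·14 = 19601; y_2 = 99·14 + 14·99 = 2772.
  From (x_2, y_2) = (19601, 2772): x_3 = 99·19601 + 50·14·2772 = 3880899; y_3 = 99·2772 + 14·19601 = 548842.
Step 3: Verify x_3² - 50·y_3² = 15061377048201 - 15061377048200 = 1 (should be 1). ✓

(x_1, y_1) = (99, 14); (x_3, y_3) = (3880899, 548842).


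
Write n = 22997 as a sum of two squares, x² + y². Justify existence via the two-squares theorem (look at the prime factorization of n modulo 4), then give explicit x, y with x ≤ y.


Step 1: Factor n = 22997 = 13 · 29 · 61.
Step 2: Check the mod-4 condition on each prime factor: 13 ≡ 1 (mod 4), exponent 1; 29 ≡ 1 (mod 4), exponent 1; 61 ≡ 1 (mod 4), exponent 1.
All primes ≡ 3 (mod 4) appear to even exponent (or don't appear), so by the two-squares theorem n IS expressible as a sum of two squares.
Step 3: Build a representation. Here n = 13 · 29 · 61 is a product of primes ≡ 1 (mod 4). Each prime p ≡ 1 (mod 4) is itself a sum of two squares; find a² by testing p − a² for a perfect square:
  13: 13 − 1² = 12, 13 − 2² = 9 = 3² ⇒ 13 = 2² + 3².
  29: 29 − 1² = 28, 29 − 2² = 25 = 5² ⇒ 29 = 2² + 5².
  61: 61 − 1² = 60, 61 − 2² = 57, 61 − 3² = 52, 61 − 4² = 45, 61 − 5² = 36 = 6² ⇒ 61 = 5² + 6².
  Combine using the Brahmagupta–Fibonacci identity (a² + b²)(c² + d²) = (ac − bd)² + (ad + bc)² = (ac + bd)² + (ad − bc)²:
  13 · 29 = 377: from (2² + 3²)(2² + 5²), take (2·2 − 3·5, 2·5 + 3·2) = (4 − 15, 10 + 6) = (-11, 16); dropping signs (only squares matter) gives (11, 16); check 11² + 16² = 121 + 256 = 377 ✓.
  377 · 61 = 22997: from (11² + 16²)(5² + 6²), take (11·5 − 16·6, 11·6 + 16·5) = (55 − 96, 66 + 80) = (-41, 146); dropping signs (only squares matter) gives (41, 146); check 41² + 146² = 1681 + 21316 = 22997 ✓.
Step 4: Order so x ≤ y and verify: 41² + 146² = 1681 + 21316 = 22997 = n. ✓

n = 22997 = 41² + 146² (one valid representation with x ≤ y).


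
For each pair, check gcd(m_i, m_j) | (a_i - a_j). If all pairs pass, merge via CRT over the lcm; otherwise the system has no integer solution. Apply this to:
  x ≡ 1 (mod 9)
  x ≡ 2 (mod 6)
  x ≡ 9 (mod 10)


Moduli 9, 6, 10 are not pairwise coprime, so CRT works modulo lcm(m_i) when all pairwise compatibility conditions hold.
Pairwise compatibility: gcd(m_i, m_j) must divide a_i - a_j for every pair.
Merge one congruence at a time:
  Start: x ≡ 1 (mod 9).
  Combine with x ≡ 2 (mod 6): gcd(9, 6) = 3, and 2 - 1 = 1 is NOT divisible by 3.
    ⇒ system is inconsistent (no integer solution).

No solution (the system is inconsistent).


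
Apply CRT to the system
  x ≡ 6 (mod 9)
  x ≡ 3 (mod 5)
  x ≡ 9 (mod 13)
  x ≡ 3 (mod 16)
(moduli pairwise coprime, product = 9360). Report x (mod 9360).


Product of moduli M = 9 · 5 · 13 · 16 = 9360.
Merge one congruence at a time:
  Start: x ≡ 6 (mod 9).
  Combine with x ≡ 3 (mod 5); new modulus lcm = 45.
    Write x = 6 + 9·t and substitute into x ≡ 3 (mod 5): 9·t ≡ 3 − 6 = -3 (mod 5).
    Reduce coefficients mod 5: 4·t ≡ 2 (mod 5).
    The inverse of 4 mod 5 is 4 (since 4·4 = 16 = 3·5 + 1), so t ≡ 4·2 = 8 ≡ 3 (mod 5).
    Then x = 6 + 9·3 = 33, valid modulo lcm(9, 5) = 45: x ≡ 33 (mod 45).
  Combine with x ≡ 9 (mod 13); new modulus lcm = 585.
    Write x = 33 + 45·t and substitute into x ≡ 9 (mod 13): 45·t ≡ 9 − 33 = -24 (mod 13).
    Reduce coefficients mod 13: 6·t ≡ 2 (mod 13).
    The inverse of 6 mod 13 is 11 (since 6·11 = 66 = 5·13 + 1), so t ≡ 11·2 = 22 ≡ 9 (mod 13).
    Then x = 33 + 45·9 = 438, valid modulo lcm(45, 13) = 585: x ≡ 438 (mod 585).
  Combine with x ≡ 3 (mod 16); new modulus lcm = 9360.
    Write x = 438 + 585·t and substitute into x ≡ 3 (mod 16): 585·t ≡ 3 − 438 = -435 (mod 16).
    Reduce coefficients mod 16: 9·t ≡ 13 (mod 16).
    The inverse of 9 mod 16 is 9 (since 9·9 = 81 = 5·16 + 1), so t ≡ 9·13 = 117 ≡ 5 (mod 16).
    Then x = 438 + 585·5 = 3363, valid modulo lcm(585, 16) = 9360: x ≡ 3363 (mod 9360).
Verify against each original: 3363 mod 9 = 6, 3363 mod 5 = 3, 3363 mod 13 = 9, 3363 mod 16 = 3.

x ≡ 3363 (mod 9360).


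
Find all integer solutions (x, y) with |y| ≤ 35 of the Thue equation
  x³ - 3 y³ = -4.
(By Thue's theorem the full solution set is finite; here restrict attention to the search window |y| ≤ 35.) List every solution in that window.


The equation is x³ - 3y³ = -4. For fixed y, x³ = 3·y³ − 4, so a solution requires the RHS to be a perfect cube.
Strategy: iterate y from -35 to 35, compute RHS = 3·y³ − 4, and check whether it is a (positive or negative) perfect cube.
Check small values of y:
  y = 0: RHS = -4 is not a perfect cube.
  y = 1: RHS = -1 = (-1)³ ⇒ x = -1 works.
  y = -1: RHS = -7 is not a perfect cube.
  y = 2: RHS = 20 is not a perfect cube.
  y = -2: RHS = -28 is not a perfect cube.
  y = 3: RHS = 77 is not a perfect cube.
  y = -3: RHS = -85 is not a perfect cube.
Continuing the search up to |y| = 35 finds no further solutions beyond those listed.
Collected solutions: (-1, 1).

Solutions (with |y| ≤ 35): (-1, 1).


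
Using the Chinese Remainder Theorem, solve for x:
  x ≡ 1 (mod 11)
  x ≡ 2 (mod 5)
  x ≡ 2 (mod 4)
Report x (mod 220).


Moduli 11, 5, 4 are pairwise coprime; by CRT there is a unique solution modulo M = 11 · 5 · 4 = 220.
Solve pairwise, accumulating the modulus:
  Start with x ≡ 1 (mod 11).
  Combine with x ≡ 2 (mod 5): since gcd(11, 5) = 1, we get a unique residue mod 55.
    Write x = 1 + 11·t and substitute into x ≡ 2 (mod 5): 11·t ≡ 2 − 1 = 1 (mod 5).
    Reduce coefficients mod 5: 1·t ≡ 1 (mod 5).
    So t ≡ 1 (mod 5).
    Then x = 1 + 11·1 = 12, valid modulo lcm(11, 5) = 55: x ≡ 12 (mod 55).
  Combine with x ≡ 2 (mod 4): since gcd(55, 4) = 1, we get a unique residue mod 220.
    Write x = 12 + 55·t and substitute into x ≡ 2 (mod 4): 55·t ≡ 2 − 12 = -10 (mod 4).
    Reduce coefficients mod 4: 3·t ≡ 2 (mod 4).
    The inverse of 3 mod 4 is 3 (since 3·3 = 9 = 2·4 + 1), so t ≡ 3·2 = 6 ≡ 2 (mod 4).
    Then x = 12 + 55·2 = 122, valid modulo lcm(55, 4) = 220: x ≡ 122 (mod 220).
Verify: 122 mod 11 = 1 ✓, 122 mod 5 = 2 ✓, 122 mod 4 = 2 ✓.

x ≡ 122 (mod 220).


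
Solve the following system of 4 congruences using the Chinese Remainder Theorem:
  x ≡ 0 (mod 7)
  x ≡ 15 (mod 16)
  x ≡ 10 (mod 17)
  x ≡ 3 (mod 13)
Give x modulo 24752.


Product of moduli M = 7 · 16 · 17 · 13 = 24752.
Merge one congruence at a time:
  Start: x ≡ 0 (mod 7).
  Combine with x ≡ 15 (mod 16); new modulus lcm = 112.
    Write x = 0 + 7·t and substitute into x ≡ 15 (mod 16): 7·t ≡ 15 − 0 = 15 (mod 16).
    The inverse of 7 mod 16 is 7 (since 7·7 = 49 = 3·16 + 1), so t ≡ 7·15 = 105 ≡ 9 (mod 16).
    Then x = 0 + 7·9 = 63, valid modulo lcm(7, 16) = 112: x ≡ 63 (mod 112).
  Combine with x ≡ 10 (mod 17); new modulus lcm = 1904.
    Write x = 63 + 112·t and substitute into x ≡ 10 (mod 17): 112·t ≡ 10 − 63 = -53 (mod 17).
    Reduce coefficients mod 17: 10·t ≡ 15 (mod 17).
    The inverse of 10 mod 17 is 12 (since 10·12 = 120 = 7·17 + 1), so t ≡ 12·15 = 180 ≡ 10 (mod 17).
    Then x = 63 + 112·10 = 1183, valid modulo lcm(112, 17) = 1904: x ≡ 1183 (mod 1904).
  Combine with x ≡ 3 (mod 13); new modulus lcm = 24752.
    Write x = 1183 + 1904·t and substitute into x ≡ 3 (mod 13): 1904·t ≡ 3 − 1183 = -1180 (mod 13).
    Reduce coefficients mod 13: 6·t ≡ 3 (mod 13).
    The inverse of 6 mod 13 is 11 (since 6·11 = 66 = 5·13 + 1), so t ≡ 11·3 = 33 ≡ 7 (mod 13).
    Then x = 1183 + 1904·7 = 14511, valid modulo lcm(1904, 13) = 24752: x ≡ 14511 (mod 24752).
Verify against each original: 14511 mod 7 = 0, 14511 mod 16 = 15, 14511 mod 17 = 10, 14511 mod 13 = 3.

x ≡ 14511 (mod 24752).


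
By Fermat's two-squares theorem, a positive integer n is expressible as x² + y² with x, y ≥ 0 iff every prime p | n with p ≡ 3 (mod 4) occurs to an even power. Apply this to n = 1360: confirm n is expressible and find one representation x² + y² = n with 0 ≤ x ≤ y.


Step 1: Factor n = 1360 = 2^4 · 5 · 17.
Step 2: Check the mod-4 condition on each prime factor: 2 = 2 (special); 5 ≡ 1 (mod 4), exponent 1; 17 ≡ 1 (mod 4), exponent 1.
All primes ≡ 3 (mod 4) appear to even exponent (or don't appear), so by the two-squares theorem n IS expressible as a sum of two squares.
Step 3: Build a representation. Group n = k² · m with k = 4 and m = 5 · 17 = 85 (a product of primes ≡ 1 (mod 4)); a representation of m scales to one of n via (k·x)² + (k·y)² = k²(x² + y²). Each prime p ≡ 1 (mod 4) is itself a sum of two squares; find a² by testing p − a² for a perfect square:
  5: 5 − 1² = 4 = 2² ⇒ 5 = 1² + 2².
  17: 17 − 1² = 16 = 4² ⇒ 17 = 1² + 4².
  Combine using the Brahmagupta–Fibonacci identity (a² + b²)(c² + d²) = (ac − bd)² + (ad + bc)² = (ac + bd)² + (ad − bc)²:
  5 · 17 = 85: from (1² + 2²)(1² + 4²), take (1·1 − 2·4, 1·4 + 2·1) = (1 − 8, 4 + 2) = (-7, 6); dropping signs (only squares matter) gives (7, 6); check 7² + 6² = 49 + 36 = 85 ✓.
  Scale by k = 4: (4·7, 4·6) = (28, 24).
Step 4: Order so x ≤ y and verify: 24² + 28² = 576 + 784 = 1360 = n. ✓

n = 1360 = 24² + 28² (one valid representation with x ≤ y).


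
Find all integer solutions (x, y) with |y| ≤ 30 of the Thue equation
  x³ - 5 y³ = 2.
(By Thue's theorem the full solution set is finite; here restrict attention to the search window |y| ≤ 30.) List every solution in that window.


The equation is x³ - 5y³ = 2. For fixed y, x³ = 5·y³ + 2, so a solution requires the RHS to be a perfect cube.
Strategy: iterate y from -30 to 30, compute RHS = 5·y³ + 2, and check whether it is a (positive or negative) perfect cube.
Check small values of y:
  y = 0: RHS = 2 is not a perfect cube.
  y = 1: RHS = 7 is not a perfect cube.
  y = -1: RHS = -3 is not a perfect cube.
  y = 2: RHS = 42 is not a perfect cube.
  y = -2: RHS = -38 is not a perfect cube.
  y = 3: RHS = 137 is not a perfect cube.
  y = -3: RHS = -133 is not a perfect cube.
Continuing the search up to |y| = 30 finds no solutions either.
No (x, y) in the scanned range satisfies the equation.

No integer solutions with |y| ≤ 30.


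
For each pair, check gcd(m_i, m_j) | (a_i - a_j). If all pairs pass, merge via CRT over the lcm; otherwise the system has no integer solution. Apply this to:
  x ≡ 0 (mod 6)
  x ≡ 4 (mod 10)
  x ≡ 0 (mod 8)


Moduli 6, 10, 8 are not pairwise coprime, so CRT works modulo lcm(m_i) when all pairwise compatibility conditions hold.
Pairwise compatibility: gcd(m_i, m_j) must divide a_i - a_j for every pair.
Merge one congruence at a time:
  Start: x ≡ 0 (mod 6).
  Combine with x ≡ 4 (mod 10): gcd(6, 10) = 2; 4 - 0 = 4, which IS divisible by 2, so compatible.
    Write x = 0 + 6·t and substitute into x ≡ 4 (mod 10): 6·t ≡ 4 − 0 = 4 (mod 10).
    Divide the congruence (and modulus) by g = 2: 3·t ≡ 2 (mod 5).
    The inverse of 3 mod 5 is 2 (since 3·2 = 6 = 1·5 + 1), so t ≡ 2·2 = 4 ≡ 4 (mod 5).
    Then x = 0 + 6·4 = 24, valid modulo lcm(6, 10) = 30: x ≡ 24 (mod 30).
  Combine with x ≡ 0 (mod 8): gcd(30, 8) = 2; 0 - 24 = -24, which IS divisible by 2, so compatible.
    Write x = 24 + 30·t and substitute into x ≡ 0 (mod 8): 30·t ≡ 0 − 24 = -24 (mod 8).
    Divide the congruence (and modulus) by g = 2: 15·t ≡ -12 (mod 4).
    Reduce coefficients mod 4: 3·t ≡ 0 (mod 4).
    The inverse of 3 mod 4 is 3 (since 3·3 = 9 = 2·4 + 1), so t ≡ 3·0 = 0 ≡ 0 (mod 4).
    Then x = 24 + 30·0 = 24, valid modulo lcm(30, 8) = 120: x ≡ 24 (mod 120).
Verify: 24 mod 6 = 0, 24 mod 10 = 4, 24 mod 8 = 0.

x ≡ 24 (mod 120).


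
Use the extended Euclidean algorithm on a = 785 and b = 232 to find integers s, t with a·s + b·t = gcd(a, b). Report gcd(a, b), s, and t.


Euclidean algorithm on (785, 232) — divide until remainder is 0:
  785 = 3 · 232 + 89
  232 = 2 · 89 + 54
  89 = 1 · 54 + 35
  54 = 1 · 35 + 19
  35 = 1 · 19 + 16
  19 = 1 · 16 + 3
  16 = 5 · 3 + 1
  3 = 3 · 1 + 0
gcd(785, 232) = 1.
Track Bezout coefficients alongside the remainders: start with r₀ = 785 = a·1 + b·0 (s = 1, t = 0) and r₁ = 232 = a·0 + b·1 (s = 0, t = 1); each new remainder r_{k+1} = r_{k-1} − q_k·r_k inherits s_{k+1} = s_{k-1} − q_k·s_k, t_{k+1} = t_{k-1} − q_k·t_k, so r_k = a·s_k + b·t_k at every step:
  q = 3: r = 89, s = 1 − 3·0 = 1, t = 0 − 3·1 = -3  (check: 785·1 + 232·(-3) = 89)
  q = 2: r = 54, s = 0 − 2·1 = -2, t = 1 − 2·(-3) = 7  (check: 785·(-2) + 232·7 = 54)
  q = 1: r = 35, s = 1 − 1·(-2) = 3, t = -3 − 1·7 = -10  (check: 785·3 + 232·(-10) = 35)
  q = 1: r = 19, s = -2 − 1·3 = -5, t = 7 − 1·(-10) = 17  (check: 785·(-5) + 232·17 = 19)
  q = 1: r = 16, s = 3 − 1·(-5) = 8, t = -10 − 1·17 = -27  (check: 785·8 + 232·(-27) = 16)
  q = 1: r = 3, s = -5 − 1·8 = -13, t = 17 − 1·(-27) = 44  (check: 785·(-13) + 232·44 = 3)
  q = 5: r = 1, s = 8 − 5·(-13) = 73, t = -27 − 5·44 = -247  (check: 785·73 + 232·(-247) = 1)
The row with r = 1 (the gcd) gives the Bezout coefficients s = 73, t = -247.
Result: 785 · (73) + 232 · (-247) = 1.

gcd(785, 232) = 1; s = 73, t = -247 (check: 785·73 + 232·(-247) = 1).


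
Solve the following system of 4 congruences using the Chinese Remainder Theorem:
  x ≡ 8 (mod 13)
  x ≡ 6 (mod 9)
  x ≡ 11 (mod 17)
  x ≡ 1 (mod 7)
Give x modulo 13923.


Product of moduli M = 13 · 9 · 17 · 7 = 13923.
Merge one congruence at a time:
  Start: x ≡ 8 (mod 13).
  Combine with x ≡ 6 (mod 9); new modulus lcm = 117.
    Write x = 8 + 13·t and substitute into x ≡ 6 (mod 9): 13·t ≡ 6 − 8 = -2 (mod 9).
    Reduce coefficients mod 9: 4·t ≡ 7 (mod 9).
    The inverse of 4 mod 9 is 7 (since 4·7 = 28 = 3·9 + 1), so t ≡ 7·7 = 49 ≡ 4 (mod 9).
    Then x = 8 + 13·4 = 60, valid modulo lcm(13, 9) = 117: x ≡ 60 (mod 117).
  Combine with x ≡ 11 (mod 17); new modulus lcm = 1989.
    Write x = 60 + 117·t and substitute into x ≡ 11 (mod 17): 117·t ≡ 11 − 60 = -49 (mod 17).
    Reduce coefficients mod 17: 15·t ≡ 2 (mod 17).
    The inverse of 15 mod 17 is 8 (since 15·8 = 120 = 7·17 + 1), so t ≡ 8·2 = 16 ≡ 16 (mod 17).
    Then x = 60 + 117·16 = 1932, valid modulo lcm(117, 17) = 1989: x ≡ 1932 (mod 1989).
  Combine with x ≡ 1 (mod 7); new modulus lcm = 13923.
    Write x = 1932 + 1989·t and substitute into x ≡ 1 (mod 7): 1989·t ≡ 1 − 1932 = -1931 (mod 7).
    Reduce coefficients mod 7: 1·t ≡ 1 (mod 7).
    So t ≡ 1 (mod 7).
    Then x = 1932 + 1989·1 = 3921, valid modulo lcm(1989, 7) = 13923: x ≡ 3921 (mod 13923).
Verify against each original: 3921 mod 13 = 8, 3921 mod 9 = 6, 3921 mod 17 = 11, 3921 mod 7 = 1.

x ≡ 3921 (mod 13923).


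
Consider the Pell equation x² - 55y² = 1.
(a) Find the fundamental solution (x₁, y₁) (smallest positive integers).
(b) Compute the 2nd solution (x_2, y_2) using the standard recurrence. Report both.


Step 1: Find the fundamental solution (x₁, y₁) of x² - 55y² = 1.
  Expand √55 as a continued fraction. a₀ = ⌊√55⌋ = 7; iterate m_{k+1} = d_k·a_k − m_k, d_{k+1} = (55 − m_{k+1}²)/d_k, a_{k+1} = ⌊(a₀ + m_{k+1})/d_{k+1}⌋ (starting m₀ = 0, d₀ = 1), with convergents p_k = a_k·p_{k-1} + p_{k-2}, q_k = a_k·q_{k-1} + q_{k-2} (p₋₁ = 1, q₋₁ = 0):
  k = 0: a₀ = 7; p₀/q₀ = 7/1; p₀² − 55·q₀² = 49 − 55 = -6.
  k = 1: m = 7, d = 6, a = ⌊(7 + 7)/6⌋ = 2; p/q = (2·7 + 1)/(2·1 + 0) = 15/2; p² − 55·q² = 225 − 220 = 5.
  k = 2: m = 5, d = 5, a = ⌊(7 + 5)/5⌋ = 2; p/q = (2·15 + 7)/(2·2 + 1) = 37/5; p² − 55·q² = 1369 − 1375 = -6.
  k = 3: m = 5, d = 6, a = ⌊(7 + 5)/6⌋ = 2; p/q = (2·37 + 15)/(2·5 + 2) = 89/12; p² − 55·q² = 7921 − 7920 = 1.
  The first convergent with p² − 55·q² = 1 gives the fundamental solution (x₁, y₁) = (89, 12).
Step 2: Apply the recurrence (x_{n+1}, y_{n+1}) = (x₁x_n + 55y₁y_n, x₁y_n + y₁x_n) repeatedly.
  From (x_1, y_1) = (89, 12): x_2 = 89·89 + 55·12·12 = 15841; y_2 = 89·12 + 12·89 = 2136.
Step 3: Verify x_2² - 55·y_2² = 250937281 - 250937280 = 1 (should be 1). ✓

(x_1, y_1) = (89, 12); (x_2, y_2) = (15841, 2136).
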